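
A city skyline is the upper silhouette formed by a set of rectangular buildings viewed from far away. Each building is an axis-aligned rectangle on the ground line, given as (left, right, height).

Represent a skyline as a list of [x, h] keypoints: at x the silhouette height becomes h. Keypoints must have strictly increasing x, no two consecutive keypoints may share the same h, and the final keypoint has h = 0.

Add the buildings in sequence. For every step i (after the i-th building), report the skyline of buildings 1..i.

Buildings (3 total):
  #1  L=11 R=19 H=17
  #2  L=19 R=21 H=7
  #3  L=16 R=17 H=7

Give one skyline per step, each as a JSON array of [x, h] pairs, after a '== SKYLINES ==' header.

== SKYLINES ==
[[11,17],[19,0]]
[[11,17],[19,7],[21,0]]
[[11,17],[19,7],[21,0]]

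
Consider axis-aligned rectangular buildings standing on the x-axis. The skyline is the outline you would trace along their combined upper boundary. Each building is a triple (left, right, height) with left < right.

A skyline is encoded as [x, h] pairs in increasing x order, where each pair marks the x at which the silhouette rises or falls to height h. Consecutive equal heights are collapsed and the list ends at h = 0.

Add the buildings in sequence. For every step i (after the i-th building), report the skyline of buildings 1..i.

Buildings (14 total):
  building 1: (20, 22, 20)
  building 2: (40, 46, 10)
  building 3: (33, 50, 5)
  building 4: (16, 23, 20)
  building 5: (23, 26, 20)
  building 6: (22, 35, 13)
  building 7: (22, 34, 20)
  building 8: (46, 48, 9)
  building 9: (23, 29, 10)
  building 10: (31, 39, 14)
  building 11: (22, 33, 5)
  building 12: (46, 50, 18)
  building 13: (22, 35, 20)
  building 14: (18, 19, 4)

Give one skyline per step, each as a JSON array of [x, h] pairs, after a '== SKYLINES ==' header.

== SKYLINES ==
[[20,20],[22,0]]
[[20,20],[22,0],[40,10],[46,0]]
[[20,20],[22,0],[33,5],[40,10],[46,5],[50,0]]
[[16,20],[23,0],[33,5],[40,10],[46,5],[50,0]]
[[16,20],[26,0],[33,5],[40,10],[46,5],[50,0]]
[[16,20],[26,13],[35,5],[40,10],[46,5],[50,0]]
[[16,20],[34,13],[35,5],[40,10],[46,5],[50,0]]
[[16,20],[34,13],[35,5],[40,10],[46,9],[48,5],[50,0]]
[[16,20],[34,13],[35,5],[40,10],[46,9],[48,5],[50,0]]
[[16,20],[34,14],[39,5],[40,10],[46,9],[48,5],[50,0]]
[[16,20],[34,14],[39,5],[40,10],[46,9],[48,5],[50,0]]
[[16,20],[34,14],[39,5],[40,10],[46,18],[50,0]]
[[16,20],[35,14],[39,5],[40,10],[46,18],[50,0]]
[[16,20],[35,14],[39,5],[40,10],[46,18],[50,0]]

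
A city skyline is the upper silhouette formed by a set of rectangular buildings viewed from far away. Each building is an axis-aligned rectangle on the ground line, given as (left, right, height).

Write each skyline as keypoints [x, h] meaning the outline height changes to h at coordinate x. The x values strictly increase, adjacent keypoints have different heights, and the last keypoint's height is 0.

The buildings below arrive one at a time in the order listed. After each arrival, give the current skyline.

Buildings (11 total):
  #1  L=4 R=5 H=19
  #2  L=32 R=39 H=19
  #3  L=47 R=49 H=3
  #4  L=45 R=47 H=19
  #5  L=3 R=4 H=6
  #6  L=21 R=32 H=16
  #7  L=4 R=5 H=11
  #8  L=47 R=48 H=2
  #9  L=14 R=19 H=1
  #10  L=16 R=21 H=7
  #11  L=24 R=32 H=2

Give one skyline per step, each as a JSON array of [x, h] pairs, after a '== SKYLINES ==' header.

== SKYLINES ==
[[4,19],[5,0]]
[[4,19],[5,0],[32,19],[39,0]]
[[4,19],[5,0],[32,19],[39,0],[47,3],[49,0]]
[[4,19],[5,0],[32,19],[39,0],[45,19],[47,3],[49,0]]
[[3,6],[4,19],[5,0],[32,19],[39,0],[45,19],[47,3],[49,0]]
[[3,6],[4,19],[5,0],[21,16],[32,19],[39,0],[45,19],[47,3],[49,0]]
[[3,6],[4,19],[5,0],[21,16],[32,19],[39,0],[45,19],[47,3],[49,0]]
[[3,6],[4,19],[5,0],[21,16],[32,19],[39,0],[45,19],[47,3],[49,0]]
[[3,6],[4,19],[5,0],[14,1],[19,0],[21,16],[32,19],[39,0],[45,19],[47,3],[49,0]]
[[3,6],[4,19],[5,0],[14,1],[16,7],[21,16],[32,19],[39,0],[45,19],[47,3],[49,0]]
[[3,6],[4,19],[5,0],[14,1],[16,7],[21,16],[32,19],[39,0],[45,19],[47,3],[49,0]]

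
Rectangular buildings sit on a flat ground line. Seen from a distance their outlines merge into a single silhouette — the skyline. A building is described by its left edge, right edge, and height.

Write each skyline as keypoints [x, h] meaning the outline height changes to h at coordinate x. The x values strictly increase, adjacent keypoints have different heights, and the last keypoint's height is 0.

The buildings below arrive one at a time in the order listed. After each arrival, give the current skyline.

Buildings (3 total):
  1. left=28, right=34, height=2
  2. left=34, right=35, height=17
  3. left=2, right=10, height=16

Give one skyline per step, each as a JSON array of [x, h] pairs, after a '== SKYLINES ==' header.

== SKYLINES ==
[[28,2],[34,0]]
[[28,2],[34,17],[35,0]]
[[2,16],[10,0],[28,2],[34,17],[35,0]]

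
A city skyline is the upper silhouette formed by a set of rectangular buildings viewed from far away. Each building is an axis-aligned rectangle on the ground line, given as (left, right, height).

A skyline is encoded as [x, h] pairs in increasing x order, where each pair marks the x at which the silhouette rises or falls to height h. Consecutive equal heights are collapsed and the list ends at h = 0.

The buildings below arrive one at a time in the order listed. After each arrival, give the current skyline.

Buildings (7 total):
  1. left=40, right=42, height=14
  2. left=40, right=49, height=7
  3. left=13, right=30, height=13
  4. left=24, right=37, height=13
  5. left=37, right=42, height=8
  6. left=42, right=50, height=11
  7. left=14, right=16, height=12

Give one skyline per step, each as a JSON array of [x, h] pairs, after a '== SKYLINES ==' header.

== SKYLINES ==
[[40,14],[42,0]]
[[40,14],[42,7],[49,0]]
[[13,13],[30,0],[40,14],[42,7],[49,0]]
[[13,13],[37,0],[40,14],[42,7],[49,0]]
[[13,13],[37,8],[40,14],[42,7],[49,0]]
[[13,13],[37,8],[40,14],[42,11],[50,0]]
[[13,13],[37,8],[40,14],[42,11],[50,0]]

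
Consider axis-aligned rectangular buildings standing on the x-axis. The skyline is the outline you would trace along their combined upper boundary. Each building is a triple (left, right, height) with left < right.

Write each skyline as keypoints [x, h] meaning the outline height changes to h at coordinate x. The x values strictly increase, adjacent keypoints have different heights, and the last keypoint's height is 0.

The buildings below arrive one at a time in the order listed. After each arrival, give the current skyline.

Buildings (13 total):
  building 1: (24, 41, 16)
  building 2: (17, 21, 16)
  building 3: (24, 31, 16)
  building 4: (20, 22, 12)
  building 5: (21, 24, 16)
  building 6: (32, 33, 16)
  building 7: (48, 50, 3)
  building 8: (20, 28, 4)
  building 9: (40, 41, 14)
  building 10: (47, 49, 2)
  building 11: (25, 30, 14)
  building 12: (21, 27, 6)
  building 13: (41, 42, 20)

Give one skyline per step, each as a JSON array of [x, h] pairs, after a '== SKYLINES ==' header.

== SKYLINES ==
[[24,16],[41,0]]
[[17,16],[21,0],[24,16],[41,0]]
[[17,16],[21,0],[24,16],[41,0]]
[[17,16],[21,12],[22,0],[24,16],[41,0]]
[[17,16],[41,0]]
[[17,16],[41,0]]
[[17,16],[41,0],[48,3],[50,0]]
[[17,16],[41,0],[48,3],[50,0]]
[[17,16],[41,0],[48,3],[50,0]]
[[17,16],[41,0],[47,2],[48,3],[50,0]]
[[17,16],[41,0],[47,2],[48,3],[50,0]]
[[17,16],[41,0],[47,2],[48,3],[50,0]]
[[17,16],[41,20],[42,0],[47,2],[48,3],[50,0]]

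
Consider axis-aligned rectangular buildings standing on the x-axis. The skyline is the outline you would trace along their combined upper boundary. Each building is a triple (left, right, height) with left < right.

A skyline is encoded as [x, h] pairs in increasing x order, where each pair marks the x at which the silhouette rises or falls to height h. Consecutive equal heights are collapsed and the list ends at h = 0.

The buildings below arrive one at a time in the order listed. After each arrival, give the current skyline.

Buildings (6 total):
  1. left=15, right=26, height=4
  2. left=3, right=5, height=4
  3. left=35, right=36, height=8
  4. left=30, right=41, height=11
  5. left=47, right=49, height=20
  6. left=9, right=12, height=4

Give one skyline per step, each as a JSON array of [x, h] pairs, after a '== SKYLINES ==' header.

== SKYLINES ==
[[15,4],[26,0]]
[[3,4],[5,0],[15,4],[26,0]]
[[3,4],[5,0],[15,4],[26,0],[35,8],[36,0]]
[[3,4],[5,0],[15,4],[26,0],[30,11],[41,0]]
[[3,4],[5,0],[15,4],[26,0],[30,11],[41,0],[47,20],[49,0]]
[[3,4],[5,0],[9,4],[12,0],[15,4],[26,0],[30,11],[41,0],[47,20],[49,0]]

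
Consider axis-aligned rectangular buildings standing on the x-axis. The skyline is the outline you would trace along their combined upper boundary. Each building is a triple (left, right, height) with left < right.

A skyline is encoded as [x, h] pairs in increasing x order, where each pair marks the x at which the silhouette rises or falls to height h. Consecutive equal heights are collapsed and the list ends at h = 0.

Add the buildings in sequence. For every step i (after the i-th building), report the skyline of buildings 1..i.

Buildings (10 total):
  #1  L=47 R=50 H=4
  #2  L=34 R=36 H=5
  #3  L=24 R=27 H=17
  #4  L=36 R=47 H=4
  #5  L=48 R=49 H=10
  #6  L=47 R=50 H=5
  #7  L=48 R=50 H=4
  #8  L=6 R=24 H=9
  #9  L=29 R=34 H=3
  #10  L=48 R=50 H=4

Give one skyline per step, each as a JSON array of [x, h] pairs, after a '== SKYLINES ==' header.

== SKYLINES ==
[[47,4],[50,0]]
[[34,5],[36,0],[47,4],[50,0]]
[[24,17],[27,0],[34,5],[36,0],[47,4],[50,0]]
[[24,17],[27,0],[34,5],[36,4],[50,0]]
[[24,17],[27,0],[34,5],[36,4],[48,10],[49,4],[50,0]]
[[24,17],[27,0],[34,5],[36,4],[47,5],[48,10],[49,5],[50,0]]
[[24,17],[27,0],[34,5],[36,4],[47,5],[48,10],[49,5],[50,0]]
[[6,9],[24,17],[27,0],[34,5],[36,4],[47,5],[48,10],[49,5],[50,0]]
[[6,9],[24,17],[27,0],[29,3],[34,5],[36,4],[47,5],[48,10],[49,5],[50,0]]
[[6,9],[24,17],[27,0],[29,3],[34,5],[36,4],[47,5],[48,10],[49,5],[50,0]]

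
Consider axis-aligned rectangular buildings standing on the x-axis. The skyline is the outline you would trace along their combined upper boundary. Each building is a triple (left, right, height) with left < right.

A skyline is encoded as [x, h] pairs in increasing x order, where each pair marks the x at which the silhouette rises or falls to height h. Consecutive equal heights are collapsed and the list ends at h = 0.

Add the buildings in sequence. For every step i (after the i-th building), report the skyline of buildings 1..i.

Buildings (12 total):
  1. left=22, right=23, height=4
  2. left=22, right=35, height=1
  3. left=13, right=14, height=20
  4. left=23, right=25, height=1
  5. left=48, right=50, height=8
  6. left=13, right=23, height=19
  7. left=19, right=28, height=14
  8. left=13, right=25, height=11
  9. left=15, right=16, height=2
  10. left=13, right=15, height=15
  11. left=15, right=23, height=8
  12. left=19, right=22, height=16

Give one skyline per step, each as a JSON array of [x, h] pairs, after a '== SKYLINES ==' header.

== SKYLINES ==
[[22,4],[23,0]]
[[22,4],[23,1],[35,0]]
[[13,20],[14,0],[22,4],[23,1],[35,0]]
[[13,20],[14,0],[22,4],[23,1],[35,0]]
[[13,20],[14,0],[22,4],[23,1],[35,0],[48,8],[50,0]]
[[13,20],[14,19],[23,1],[35,0],[48,8],[50,0]]
[[13,20],[14,19],[23,14],[28,1],[35,0],[48,8],[50,0]]
[[13,20],[14,19],[23,14],[28,1],[35,0],[48,8],[50,0]]
[[13,20],[14,19],[23,14],[28,1],[35,0],[48,8],[50,0]]
[[13,20],[14,19],[23,14],[28,1],[35,0],[48,8],[50,0]]
[[13,20],[14,19],[23,14],[28,1],[35,0],[48,8],[50,0]]
[[13,20],[14,19],[23,14],[28,1],[35,0],[48,8],[50,0]]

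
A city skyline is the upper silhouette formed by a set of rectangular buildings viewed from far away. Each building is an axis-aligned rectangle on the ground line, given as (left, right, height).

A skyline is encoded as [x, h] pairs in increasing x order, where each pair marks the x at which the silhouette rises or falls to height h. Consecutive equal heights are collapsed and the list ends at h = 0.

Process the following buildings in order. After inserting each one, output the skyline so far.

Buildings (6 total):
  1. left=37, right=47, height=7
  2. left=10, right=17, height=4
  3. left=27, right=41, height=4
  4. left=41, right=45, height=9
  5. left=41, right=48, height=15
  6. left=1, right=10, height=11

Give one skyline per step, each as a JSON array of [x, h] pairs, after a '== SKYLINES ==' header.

== SKYLINES ==
[[37,7],[47,0]]
[[10,4],[17,0],[37,7],[47,0]]
[[10,4],[17,0],[27,4],[37,7],[47,0]]
[[10,4],[17,0],[27,4],[37,7],[41,9],[45,7],[47,0]]
[[10,4],[17,0],[27,4],[37,7],[41,15],[48,0]]
[[1,11],[10,4],[17,0],[27,4],[37,7],[41,15],[48,0]]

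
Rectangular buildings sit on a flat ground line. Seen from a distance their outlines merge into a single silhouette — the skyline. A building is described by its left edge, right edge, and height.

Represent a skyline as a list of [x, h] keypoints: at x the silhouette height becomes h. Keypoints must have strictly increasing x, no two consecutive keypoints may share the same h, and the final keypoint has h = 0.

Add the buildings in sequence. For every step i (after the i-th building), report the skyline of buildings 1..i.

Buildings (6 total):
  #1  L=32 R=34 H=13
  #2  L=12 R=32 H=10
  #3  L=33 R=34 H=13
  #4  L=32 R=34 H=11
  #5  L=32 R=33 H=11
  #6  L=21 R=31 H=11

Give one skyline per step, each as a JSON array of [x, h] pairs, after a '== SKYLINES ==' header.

== SKYLINES ==
[[32,13],[34,0]]
[[12,10],[32,13],[34,0]]
[[12,10],[32,13],[34,0]]
[[12,10],[32,13],[34,0]]
[[12,10],[32,13],[34,0]]
[[12,10],[21,11],[31,10],[32,13],[34,0]]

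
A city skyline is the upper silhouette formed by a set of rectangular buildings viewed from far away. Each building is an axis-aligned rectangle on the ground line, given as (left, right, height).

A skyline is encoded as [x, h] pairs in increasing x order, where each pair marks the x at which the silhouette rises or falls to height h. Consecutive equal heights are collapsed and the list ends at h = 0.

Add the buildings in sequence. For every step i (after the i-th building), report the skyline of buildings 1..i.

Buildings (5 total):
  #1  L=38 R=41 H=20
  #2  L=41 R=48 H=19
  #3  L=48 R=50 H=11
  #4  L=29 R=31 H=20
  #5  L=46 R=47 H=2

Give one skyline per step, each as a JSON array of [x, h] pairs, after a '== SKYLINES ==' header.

== SKYLINES ==
[[38,20],[41,0]]
[[38,20],[41,19],[48,0]]
[[38,20],[41,19],[48,11],[50,0]]
[[29,20],[31,0],[38,20],[41,19],[48,11],[50,0]]
[[29,20],[31,0],[38,20],[41,19],[48,11],[50,0]]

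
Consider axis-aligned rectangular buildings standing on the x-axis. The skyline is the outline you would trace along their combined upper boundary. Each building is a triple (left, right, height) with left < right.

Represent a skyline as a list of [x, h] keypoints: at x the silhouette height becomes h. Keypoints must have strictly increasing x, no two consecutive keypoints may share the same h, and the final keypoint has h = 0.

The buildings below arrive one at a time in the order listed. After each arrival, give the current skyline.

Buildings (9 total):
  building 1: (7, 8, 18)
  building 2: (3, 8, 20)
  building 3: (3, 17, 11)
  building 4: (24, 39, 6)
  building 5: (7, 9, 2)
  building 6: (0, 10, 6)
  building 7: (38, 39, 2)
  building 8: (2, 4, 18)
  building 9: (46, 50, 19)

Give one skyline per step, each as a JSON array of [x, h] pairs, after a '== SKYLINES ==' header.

== SKYLINES ==
[[7,18],[8,0]]
[[3,20],[8,0]]
[[3,20],[8,11],[17,0]]
[[3,20],[8,11],[17,0],[24,6],[39,0]]
[[3,20],[8,11],[17,0],[24,6],[39,0]]
[[0,6],[3,20],[8,11],[17,0],[24,6],[39,0]]
[[0,6],[3,20],[8,11],[17,0],[24,6],[39,0]]
[[0,6],[2,18],[3,20],[8,11],[17,0],[24,6],[39,0]]
[[0,6],[2,18],[3,20],[8,11],[17,0],[24,6],[39,0],[46,19],[50,0]]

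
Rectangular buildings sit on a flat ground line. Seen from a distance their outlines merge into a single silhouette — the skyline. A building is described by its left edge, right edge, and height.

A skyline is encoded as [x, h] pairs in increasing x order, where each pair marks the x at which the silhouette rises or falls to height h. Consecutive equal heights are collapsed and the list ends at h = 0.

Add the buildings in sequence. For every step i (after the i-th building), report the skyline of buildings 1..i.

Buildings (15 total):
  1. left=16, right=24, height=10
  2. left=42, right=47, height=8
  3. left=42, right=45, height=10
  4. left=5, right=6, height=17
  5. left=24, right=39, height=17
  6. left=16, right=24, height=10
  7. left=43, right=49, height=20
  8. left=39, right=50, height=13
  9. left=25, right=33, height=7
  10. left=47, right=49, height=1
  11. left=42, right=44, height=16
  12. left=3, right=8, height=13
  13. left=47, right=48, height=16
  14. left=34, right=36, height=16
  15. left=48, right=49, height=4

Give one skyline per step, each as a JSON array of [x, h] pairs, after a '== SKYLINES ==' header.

== SKYLINES ==
[[16,10],[24,0]]
[[16,10],[24,0],[42,8],[47,0]]
[[16,10],[24,0],[42,10],[45,8],[47,0]]
[[5,17],[6,0],[16,10],[24,0],[42,10],[45,8],[47,0]]
[[5,17],[6,0],[16,10],[24,17],[39,0],[42,10],[45,8],[47,0]]
[[5,17],[6,0],[16,10],[24,17],[39,0],[42,10],[45,8],[47,0]]
[[5,17],[6,0],[16,10],[24,17],[39,0],[42,10],[43,20],[49,0]]
[[5,17],[6,0],[16,10],[24,17],[39,13],[43,20],[49,13],[50,0]]
[[5,17],[6,0],[16,10],[24,17],[39,13],[43,20],[49,13],[50,0]]
[[5,17],[6,0],[16,10],[24,17],[39,13],[43,20],[49,13],[50,0]]
[[5,17],[6,0],[16,10],[24,17],[39,13],[42,16],[43,20],[49,13],[50,0]]
[[3,13],[5,17],[6,13],[8,0],[16,10],[24,17],[39,13],[42,16],[43,20],[49,13],[50,0]]
[[3,13],[5,17],[6,13],[8,0],[16,10],[24,17],[39,13],[42,16],[43,20],[49,13],[50,0]]
[[3,13],[5,17],[6,13],[8,0],[16,10],[24,17],[39,13],[42,16],[43,20],[49,13],[50,0]]
[[3,13],[5,17],[6,13],[8,0],[16,10],[24,17],[39,13],[42,16],[43,20],[49,13],[50,0]]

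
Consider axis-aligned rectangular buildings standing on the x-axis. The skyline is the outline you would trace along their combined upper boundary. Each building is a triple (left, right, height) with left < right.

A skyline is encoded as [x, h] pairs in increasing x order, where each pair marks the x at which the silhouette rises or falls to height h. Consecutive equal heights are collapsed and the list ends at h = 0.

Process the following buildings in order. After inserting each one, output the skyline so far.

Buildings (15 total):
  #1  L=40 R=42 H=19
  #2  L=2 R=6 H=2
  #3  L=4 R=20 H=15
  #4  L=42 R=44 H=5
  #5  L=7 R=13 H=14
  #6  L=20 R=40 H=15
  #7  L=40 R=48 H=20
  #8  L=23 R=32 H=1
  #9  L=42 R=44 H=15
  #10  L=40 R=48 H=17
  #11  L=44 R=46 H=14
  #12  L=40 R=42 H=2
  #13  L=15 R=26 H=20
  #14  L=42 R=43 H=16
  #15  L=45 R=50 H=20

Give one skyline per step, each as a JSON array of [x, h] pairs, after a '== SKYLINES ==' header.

== SKYLINES ==
[[40,19],[42,0]]
[[2,2],[6,0],[40,19],[42,0]]
[[2,2],[4,15],[20,0],[40,19],[42,0]]
[[2,2],[4,15],[20,0],[40,19],[42,5],[44,0]]
[[2,2],[4,15],[20,0],[40,19],[42,5],[44,0]]
[[2,2],[4,15],[40,19],[42,5],[44,0]]
[[2,2],[4,15],[40,20],[48,0]]
[[2,2],[4,15],[40,20],[48,0]]
[[2,2],[4,15],[40,20],[48,0]]
[[2,2],[4,15],[40,20],[48,0]]
[[2,2],[4,15],[40,20],[48,0]]
[[2,2],[4,15],[40,20],[48,0]]
[[2,2],[4,15],[15,20],[26,15],[40,20],[48,0]]
[[2,2],[4,15],[15,20],[26,15],[40,20],[48,0]]
[[2,2],[4,15],[15,20],[26,15],[40,20],[50,0]]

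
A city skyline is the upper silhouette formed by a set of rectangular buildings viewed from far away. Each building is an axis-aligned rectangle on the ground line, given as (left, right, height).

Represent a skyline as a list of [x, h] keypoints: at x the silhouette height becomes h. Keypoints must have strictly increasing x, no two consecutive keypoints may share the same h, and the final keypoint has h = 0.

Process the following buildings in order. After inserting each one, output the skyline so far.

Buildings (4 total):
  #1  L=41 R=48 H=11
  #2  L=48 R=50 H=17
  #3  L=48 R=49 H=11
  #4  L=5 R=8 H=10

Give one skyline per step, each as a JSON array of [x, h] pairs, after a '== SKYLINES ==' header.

== SKYLINES ==
[[41,11],[48,0]]
[[41,11],[48,17],[50,0]]
[[41,11],[48,17],[50,0]]
[[5,10],[8,0],[41,11],[48,17],[50,0]]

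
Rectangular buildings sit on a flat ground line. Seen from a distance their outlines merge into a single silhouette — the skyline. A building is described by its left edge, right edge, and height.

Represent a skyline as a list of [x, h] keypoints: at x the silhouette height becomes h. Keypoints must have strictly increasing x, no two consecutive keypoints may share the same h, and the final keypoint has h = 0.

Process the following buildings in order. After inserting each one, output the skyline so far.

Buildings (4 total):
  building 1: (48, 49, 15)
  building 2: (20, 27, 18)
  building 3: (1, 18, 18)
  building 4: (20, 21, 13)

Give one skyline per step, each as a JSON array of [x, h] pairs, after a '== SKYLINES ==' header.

== SKYLINES ==
[[48,15],[49,0]]
[[20,18],[27,0],[48,15],[49,0]]
[[1,18],[18,0],[20,18],[27,0],[48,15],[49,0]]
[[1,18],[18,0],[20,18],[27,0],[48,15],[49,0]]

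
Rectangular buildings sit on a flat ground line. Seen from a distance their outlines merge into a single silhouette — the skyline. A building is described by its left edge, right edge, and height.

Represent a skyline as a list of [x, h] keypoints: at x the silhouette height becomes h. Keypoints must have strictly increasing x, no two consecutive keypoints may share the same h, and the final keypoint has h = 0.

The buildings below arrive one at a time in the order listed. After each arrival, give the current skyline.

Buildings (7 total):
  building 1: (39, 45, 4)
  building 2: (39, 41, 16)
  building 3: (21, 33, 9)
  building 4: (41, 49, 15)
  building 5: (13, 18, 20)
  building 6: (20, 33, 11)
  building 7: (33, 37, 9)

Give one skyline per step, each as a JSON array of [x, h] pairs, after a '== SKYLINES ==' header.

== SKYLINES ==
[[39,4],[45,0]]
[[39,16],[41,4],[45,0]]
[[21,9],[33,0],[39,16],[41,4],[45,0]]
[[21,9],[33,0],[39,16],[41,15],[49,0]]
[[13,20],[18,0],[21,9],[33,0],[39,16],[41,15],[49,0]]
[[13,20],[18,0],[20,11],[33,0],[39,16],[41,15],[49,0]]
[[13,20],[18,0],[20,11],[33,9],[37,0],[39,16],[41,15],[49,0]]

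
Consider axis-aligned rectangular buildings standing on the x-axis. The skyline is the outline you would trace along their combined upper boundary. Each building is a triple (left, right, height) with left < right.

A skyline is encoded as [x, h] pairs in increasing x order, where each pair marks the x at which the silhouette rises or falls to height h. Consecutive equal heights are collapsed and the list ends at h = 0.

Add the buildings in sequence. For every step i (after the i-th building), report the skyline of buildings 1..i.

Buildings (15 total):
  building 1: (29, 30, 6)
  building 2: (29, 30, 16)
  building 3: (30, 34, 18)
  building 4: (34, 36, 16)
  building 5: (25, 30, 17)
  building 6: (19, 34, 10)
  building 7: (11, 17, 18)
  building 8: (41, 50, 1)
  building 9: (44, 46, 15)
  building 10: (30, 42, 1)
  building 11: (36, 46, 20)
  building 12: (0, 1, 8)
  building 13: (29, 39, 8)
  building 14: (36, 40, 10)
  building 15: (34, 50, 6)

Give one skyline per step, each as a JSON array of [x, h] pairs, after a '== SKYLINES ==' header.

== SKYLINES ==
[[29,6],[30,0]]
[[29,16],[30,0]]
[[29,16],[30,18],[34,0]]
[[29,16],[30,18],[34,16],[36,0]]
[[25,17],[30,18],[34,16],[36,0]]
[[19,10],[25,17],[30,18],[34,16],[36,0]]
[[11,18],[17,0],[19,10],[25,17],[30,18],[34,16],[36,0]]
[[11,18],[17,0],[19,10],[25,17],[30,18],[34,16],[36,0],[41,1],[50,0]]
[[11,18],[17,0],[19,10],[25,17],[30,18],[34,16],[36,0],[41,1],[44,15],[46,1],[50,0]]
[[11,18],[17,0],[19,10],[25,17],[30,18],[34,16],[36,1],[44,15],[46,1],[50,0]]
[[11,18],[17,0],[19,10],[25,17],[30,18],[34,16],[36,20],[46,1],[50,0]]
[[0,8],[1,0],[11,18],[17,0],[19,10],[25,17],[30,18],[34,16],[36,20],[46,1],[50,0]]
[[0,8],[1,0],[11,18],[17,0],[19,10],[25,17],[30,18],[34,16],[36,20],[46,1],[50,0]]
[[0,8],[1,0],[11,18],[17,0],[19,10],[25,17],[30,18],[34,16],[36,20],[46,1],[50,0]]
[[0,8],[1,0],[11,18],[17,0],[19,10],[25,17],[30,18],[34,16],[36,20],[46,6],[50,0]]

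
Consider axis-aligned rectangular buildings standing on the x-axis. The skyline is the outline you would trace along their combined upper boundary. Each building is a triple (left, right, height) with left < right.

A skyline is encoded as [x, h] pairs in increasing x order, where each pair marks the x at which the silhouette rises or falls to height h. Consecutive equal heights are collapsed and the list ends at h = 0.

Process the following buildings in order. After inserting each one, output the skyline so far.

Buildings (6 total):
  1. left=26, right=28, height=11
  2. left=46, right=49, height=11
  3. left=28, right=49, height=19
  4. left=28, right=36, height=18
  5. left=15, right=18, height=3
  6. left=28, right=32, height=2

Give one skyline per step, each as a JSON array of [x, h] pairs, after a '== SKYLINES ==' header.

== SKYLINES ==
[[26,11],[28,0]]
[[26,11],[28,0],[46,11],[49,0]]
[[26,11],[28,19],[49,0]]
[[26,11],[28,19],[49,0]]
[[15,3],[18,0],[26,11],[28,19],[49,0]]
[[15,3],[18,0],[26,11],[28,19],[49,0]]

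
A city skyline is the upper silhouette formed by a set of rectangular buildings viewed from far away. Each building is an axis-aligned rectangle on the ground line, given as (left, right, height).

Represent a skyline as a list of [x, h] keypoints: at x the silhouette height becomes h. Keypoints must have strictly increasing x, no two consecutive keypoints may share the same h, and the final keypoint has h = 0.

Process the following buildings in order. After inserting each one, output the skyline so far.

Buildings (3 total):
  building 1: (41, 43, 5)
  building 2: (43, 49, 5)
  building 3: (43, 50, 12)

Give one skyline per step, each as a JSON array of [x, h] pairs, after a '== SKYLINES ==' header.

== SKYLINES ==
[[41,5],[43,0]]
[[41,5],[49,0]]
[[41,5],[43,12],[50,0]]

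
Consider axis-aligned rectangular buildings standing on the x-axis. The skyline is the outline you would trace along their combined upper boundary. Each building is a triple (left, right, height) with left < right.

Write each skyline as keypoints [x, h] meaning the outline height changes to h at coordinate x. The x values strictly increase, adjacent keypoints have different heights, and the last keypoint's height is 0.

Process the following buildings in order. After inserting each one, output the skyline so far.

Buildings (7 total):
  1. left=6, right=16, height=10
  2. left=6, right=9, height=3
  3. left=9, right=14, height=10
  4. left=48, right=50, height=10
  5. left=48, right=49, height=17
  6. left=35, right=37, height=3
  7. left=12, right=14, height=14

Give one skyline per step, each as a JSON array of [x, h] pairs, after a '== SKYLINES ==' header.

== SKYLINES ==
[[6,10],[16,0]]
[[6,10],[16,0]]
[[6,10],[16,0]]
[[6,10],[16,0],[48,10],[50,0]]
[[6,10],[16,0],[48,17],[49,10],[50,0]]
[[6,10],[16,0],[35,3],[37,0],[48,17],[49,10],[50,0]]
[[6,10],[12,14],[14,10],[16,0],[35,3],[37,0],[48,17],[49,10],[50,0]]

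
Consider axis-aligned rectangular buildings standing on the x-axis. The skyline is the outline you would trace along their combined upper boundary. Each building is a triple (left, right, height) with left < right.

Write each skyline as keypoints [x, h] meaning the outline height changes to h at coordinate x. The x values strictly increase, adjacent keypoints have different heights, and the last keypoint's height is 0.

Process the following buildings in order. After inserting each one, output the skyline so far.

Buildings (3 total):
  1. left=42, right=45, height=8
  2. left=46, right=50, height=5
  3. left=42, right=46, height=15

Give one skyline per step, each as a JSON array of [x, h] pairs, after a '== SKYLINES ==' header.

== SKYLINES ==
[[42,8],[45,0]]
[[42,8],[45,0],[46,5],[50,0]]
[[42,15],[46,5],[50,0]]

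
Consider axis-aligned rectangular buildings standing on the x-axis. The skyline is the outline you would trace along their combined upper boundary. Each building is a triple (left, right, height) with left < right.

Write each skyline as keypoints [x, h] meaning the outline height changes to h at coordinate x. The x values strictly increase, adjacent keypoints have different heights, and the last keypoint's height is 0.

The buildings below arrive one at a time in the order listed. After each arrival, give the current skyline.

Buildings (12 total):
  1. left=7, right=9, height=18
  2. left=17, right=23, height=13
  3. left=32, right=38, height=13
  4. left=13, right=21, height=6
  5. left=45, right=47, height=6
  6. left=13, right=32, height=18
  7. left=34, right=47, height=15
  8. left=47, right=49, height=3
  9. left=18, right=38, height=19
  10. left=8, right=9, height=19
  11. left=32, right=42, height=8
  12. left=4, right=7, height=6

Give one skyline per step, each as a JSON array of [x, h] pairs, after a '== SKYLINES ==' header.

== SKYLINES ==
[[7,18],[9,0]]
[[7,18],[9,0],[17,13],[23,0]]
[[7,18],[9,0],[17,13],[23,0],[32,13],[38,0]]
[[7,18],[9,0],[13,6],[17,13],[23,0],[32,13],[38,0]]
[[7,18],[9,0],[13,6],[17,13],[23,0],[32,13],[38,0],[45,6],[47,0]]
[[7,18],[9,0],[13,18],[32,13],[38,0],[45,6],[47,0]]
[[7,18],[9,0],[13,18],[32,13],[34,15],[47,0]]
[[7,18],[9,0],[13,18],[32,13],[34,15],[47,3],[49,0]]
[[7,18],[9,0],[13,18],[18,19],[38,15],[47,3],[49,0]]
[[7,18],[8,19],[9,0],[13,18],[18,19],[38,15],[47,3],[49,0]]
[[7,18],[8,19],[9,0],[13,18],[18,19],[38,15],[47,3],[49,0]]
[[4,6],[7,18],[8,19],[9,0],[13,18],[18,19],[38,15],[47,3],[49,0]]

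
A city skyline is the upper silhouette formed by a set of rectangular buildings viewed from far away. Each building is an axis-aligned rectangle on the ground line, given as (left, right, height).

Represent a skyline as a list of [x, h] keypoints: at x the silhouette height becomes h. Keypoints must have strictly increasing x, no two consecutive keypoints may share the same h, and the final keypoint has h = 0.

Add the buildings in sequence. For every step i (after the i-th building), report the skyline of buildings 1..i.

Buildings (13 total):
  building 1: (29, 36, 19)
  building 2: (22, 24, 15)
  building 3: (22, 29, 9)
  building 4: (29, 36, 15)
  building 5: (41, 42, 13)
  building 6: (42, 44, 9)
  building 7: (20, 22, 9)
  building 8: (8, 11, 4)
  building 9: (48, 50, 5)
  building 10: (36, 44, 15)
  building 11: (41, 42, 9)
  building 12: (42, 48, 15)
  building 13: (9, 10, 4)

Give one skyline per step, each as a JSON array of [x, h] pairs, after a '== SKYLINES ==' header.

== SKYLINES ==
[[29,19],[36,0]]
[[22,15],[24,0],[29,19],[36,0]]
[[22,15],[24,9],[29,19],[36,0]]
[[22,15],[24,9],[29,19],[36,0]]
[[22,15],[24,9],[29,19],[36,0],[41,13],[42,0]]
[[22,15],[24,9],[29,19],[36,0],[41,13],[42,9],[44,0]]
[[20,9],[22,15],[24,9],[29,19],[36,0],[41,13],[42,9],[44,0]]
[[8,4],[11,0],[20,9],[22,15],[24,9],[29,19],[36,0],[41,13],[42,9],[44,0]]
[[8,4],[11,0],[20,9],[22,15],[24,9],[29,19],[36,0],[41,13],[42,9],[44,0],[48,5],[50,0]]
[[8,4],[11,0],[20,9],[22,15],[24,9],[29,19],[36,15],[44,0],[48,5],[50,0]]
[[8,4],[11,0],[20,9],[22,15],[24,9],[29,19],[36,15],[44,0],[48,5],[50,0]]
[[8,4],[11,0],[20,9],[22,15],[24,9],[29,19],[36,15],[48,5],[50,0]]
[[8,4],[11,0],[20,9],[22,15],[24,9],[29,19],[36,15],[48,5],[50,0]]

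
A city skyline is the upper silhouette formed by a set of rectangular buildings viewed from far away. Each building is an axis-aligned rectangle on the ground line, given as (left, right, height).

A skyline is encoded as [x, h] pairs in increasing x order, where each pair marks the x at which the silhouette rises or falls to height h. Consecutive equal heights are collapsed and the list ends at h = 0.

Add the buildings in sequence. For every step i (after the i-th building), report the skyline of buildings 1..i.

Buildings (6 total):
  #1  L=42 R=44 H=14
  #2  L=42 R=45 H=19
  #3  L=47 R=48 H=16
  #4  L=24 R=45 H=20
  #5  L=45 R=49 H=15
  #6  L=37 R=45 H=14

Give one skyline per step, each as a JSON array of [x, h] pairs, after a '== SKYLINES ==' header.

== SKYLINES ==
[[42,14],[44,0]]
[[42,19],[45,0]]
[[42,19],[45,0],[47,16],[48,0]]
[[24,20],[45,0],[47,16],[48,0]]
[[24,20],[45,15],[47,16],[48,15],[49,0]]
[[24,20],[45,15],[47,16],[48,15],[49,0]]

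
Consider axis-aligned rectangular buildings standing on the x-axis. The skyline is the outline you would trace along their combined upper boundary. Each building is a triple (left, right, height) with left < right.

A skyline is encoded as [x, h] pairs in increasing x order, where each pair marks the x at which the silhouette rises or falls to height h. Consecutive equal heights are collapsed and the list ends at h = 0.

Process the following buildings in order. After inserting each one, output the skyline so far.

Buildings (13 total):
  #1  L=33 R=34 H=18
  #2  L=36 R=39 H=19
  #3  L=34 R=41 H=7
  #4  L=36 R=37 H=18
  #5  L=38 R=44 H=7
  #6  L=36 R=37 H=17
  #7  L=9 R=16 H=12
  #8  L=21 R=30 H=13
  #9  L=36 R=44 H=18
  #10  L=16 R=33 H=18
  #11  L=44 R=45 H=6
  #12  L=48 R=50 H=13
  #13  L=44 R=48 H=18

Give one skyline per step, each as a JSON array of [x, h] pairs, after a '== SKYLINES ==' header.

== SKYLINES ==
[[33,18],[34,0]]
[[33,18],[34,0],[36,19],[39,0]]
[[33,18],[34,7],[36,19],[39,7],[41,0]]
[[33,18],[34,7],[36,19],[39,7],[41,0]]
[[33,18],[34,7],[36,19],[39,7],[44,0]]
[[33,18],[34,7],[36,19],[39,7],[44,0]]
[[9,12],[16,0],[33,18],[34,7],[36,19],[39,7],[44,0]]
[[9,12],[16,0],[21,13],[30,0],[33,18],[34,7],[36,19],[39,7],[44,0]]
[[9,12],[16,0],[21,13],[30,0],[33,18],[34,7],[36,19],[39,18],[44,0]]
[[9,12],[16,18],[34,7],[36,19],[39,18],[44,0]]
[[9,12],[16,18],[34,7],[36,19],[39,18],[44,6],[45,0]]
[[9,12],[16,18],[34,7],[36,19],[39,18],[44,6],[45,0],[48,13],[50,0]]
[[9,12],[16,18],[34,7],[36,19],[39,18],[48,13],[50,0]]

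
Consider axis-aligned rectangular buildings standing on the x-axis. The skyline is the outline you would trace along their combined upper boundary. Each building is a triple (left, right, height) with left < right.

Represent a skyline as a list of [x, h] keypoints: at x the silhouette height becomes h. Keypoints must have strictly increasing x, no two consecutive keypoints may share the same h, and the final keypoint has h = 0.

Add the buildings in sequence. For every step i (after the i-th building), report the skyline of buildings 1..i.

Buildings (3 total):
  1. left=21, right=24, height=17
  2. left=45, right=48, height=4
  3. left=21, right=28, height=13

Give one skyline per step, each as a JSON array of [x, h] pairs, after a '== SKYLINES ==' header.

== SKYLINES ==
[[21,17],[24,0]]
[[21,17],[24,0],[45,4],[48,0]]
[[21,17],[24,13],[28,0],[45,4],[48,0]]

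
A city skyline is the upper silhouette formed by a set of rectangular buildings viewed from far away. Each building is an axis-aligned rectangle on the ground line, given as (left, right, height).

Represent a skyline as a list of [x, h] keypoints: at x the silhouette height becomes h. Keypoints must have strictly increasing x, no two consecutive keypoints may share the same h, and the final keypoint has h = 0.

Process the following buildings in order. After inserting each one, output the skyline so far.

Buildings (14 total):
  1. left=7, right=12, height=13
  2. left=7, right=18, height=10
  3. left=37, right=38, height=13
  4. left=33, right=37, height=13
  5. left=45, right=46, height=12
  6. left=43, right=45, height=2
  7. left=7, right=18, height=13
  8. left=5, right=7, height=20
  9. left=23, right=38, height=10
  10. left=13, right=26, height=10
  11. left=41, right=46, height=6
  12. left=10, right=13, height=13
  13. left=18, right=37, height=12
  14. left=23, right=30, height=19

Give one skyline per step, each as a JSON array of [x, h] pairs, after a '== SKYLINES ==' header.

== SKYLINES ==
[[7,13],[12,0]]
[[7,13],[12,10],[18,0]]
[[7,13],[12,10],[18,0],[37,13],[38,0]]
[[7,13],[12,10],[18,0],[33,13],[38,0]]
[[7,13],[12,10],[18,0],[33,13],[38,0],[45,12],[46,0]]
[[7,13],[12,10],[18,0],[33,13],[38,0],[43,2],[45,12],[46,0]]
[[7,13],[18,0],[33,13],[38,0],[43,2],[45,12],[46,0]]
[[5,20],[7,13],[18,0],[33,13],[38,0],[43,2],[45,12],[46,0]]
[[5,20],[7,13],[18,0],[23,10],[33,13],[38,0],[43,2],[45,12],[46,0]]
[[5,20],[7,13],[18,10],[33,13],[38,0],[43,2],[45,12],[46,0]]
[[5,20],[7,13],[18,10],[33,13],[38,0],[41,6],[45,12],[46,0]]
[[5,20],[7,13],[18,10],[33,13],[38,0],[41,6],[45,12],[46,0]]
[[5,20],[7,13],[18,12],[33,13],[38,0],[41,6],[45,12],[46,0]]
[[5,20],[7,13],[18,12],[23,19],[30,12],[33,13],[38,0],[41,6],[45,12],[46,0]]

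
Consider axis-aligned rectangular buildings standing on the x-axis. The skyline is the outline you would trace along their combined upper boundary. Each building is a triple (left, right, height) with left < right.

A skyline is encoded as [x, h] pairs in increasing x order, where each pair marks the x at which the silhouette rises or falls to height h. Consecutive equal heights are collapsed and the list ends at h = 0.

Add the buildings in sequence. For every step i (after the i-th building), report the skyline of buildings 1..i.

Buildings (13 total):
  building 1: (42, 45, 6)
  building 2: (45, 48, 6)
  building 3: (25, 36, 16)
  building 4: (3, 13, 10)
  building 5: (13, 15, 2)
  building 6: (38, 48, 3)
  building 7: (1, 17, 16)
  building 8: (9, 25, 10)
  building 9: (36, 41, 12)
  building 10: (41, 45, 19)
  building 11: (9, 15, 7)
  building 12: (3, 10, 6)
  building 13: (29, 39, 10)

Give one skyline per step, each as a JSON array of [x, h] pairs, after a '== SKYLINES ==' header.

== SKYLINES ==
[[42,6],[45,0]]
[[42,6],[48,0]]
[[25,16],[36,0],[42,6],[48,0]]
[[3,10],[13,0],[25,16],[36,0],[42,6],[48,0]]
[[3,10],[13,2],[15,0],[25,16],[36,0],[42,6],[48,0]]
[[3,10],[13,2],[15,0],[25,16],[36,0],[38,3],[42,6],[48,0]]
[[1,16],[17,0],[25,16],[36,0],[38,3],[42,6],[48,0]]
[[1,16],[17,10],[25,16],[36,0],[38,3],[42,6],[48,0]]
[[1,16],[17,10],[25,16],[36,12],[41,3],[42,6],[48,0]]
[[1,16],[17,10],[25,16],[36,12],[41,19],[45,6],[48,0]]
[[1,16],[17,10],[25,16],[36,12],[41,19],[45,6],[48,0]]
[[1,16],[17,10],[25,16],[36,12],[41,19],[45,6],[48,0]]
[[1,16],[17,10],[25,16],[36,12],[41,19],[45,6],[48,0]]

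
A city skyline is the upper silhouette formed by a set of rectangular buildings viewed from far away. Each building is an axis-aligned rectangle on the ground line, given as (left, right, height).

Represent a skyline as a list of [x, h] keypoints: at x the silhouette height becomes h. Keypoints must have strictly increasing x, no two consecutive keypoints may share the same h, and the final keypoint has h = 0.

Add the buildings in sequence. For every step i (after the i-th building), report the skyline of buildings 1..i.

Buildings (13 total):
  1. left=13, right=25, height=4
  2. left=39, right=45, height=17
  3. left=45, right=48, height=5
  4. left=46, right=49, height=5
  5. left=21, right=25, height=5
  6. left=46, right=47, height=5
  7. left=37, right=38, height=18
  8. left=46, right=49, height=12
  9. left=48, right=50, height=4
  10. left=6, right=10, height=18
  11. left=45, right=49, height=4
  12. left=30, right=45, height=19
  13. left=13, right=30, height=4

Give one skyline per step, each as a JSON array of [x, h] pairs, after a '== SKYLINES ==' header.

== SKYLINES ==
[[13,4],[25,0]]
[[13,4],[25,0],[39,17],[45,0]]
[[13,4],[25,0],[39,17],[45,5],[48,0]]
[[13,4],[25,0],[39,17],[45,5],[49,0]]
[[13,4],[21,5],[25,0],[39,17],[45,5],[49,0]]
[[13,4],[21,5],[25,0],[39,17],[45,5],[49,0]]
[[13,4],[21,5],[25,0],[37,18],[38,0],[39,17],[45,5],[49,0]]
[[13,4],[21,5],[25,0],[37,18],[38,0],[39,17],[45,5],[46,12],[49,0]]
[[13,4],[21,5],[25,0],[37,18],[38,0],[39,17],[45,5],[46,12],[49,4],[50,0]]
[[6,18],[10,0],[13,4],[21,5],[25,0],[37,18],[38,0],[39,17],[45,5],[46,12],[49,4],[50,0]]
[[6,18],[10,0],[13,4],[21,5],[25,0],[37,18],[38,0],[39,17],[45,5],[46,12],[49,4],[50,0]]
[[6,18],[10,0],[13,4],[21,5],[25,0],[30,19],[45,5],[46,12],[49,4],[50,0]]
[[6,18],[10,0],[13,4],[21,5],[25,4],[30,19],[45,5],[46,12],[49,4],[50,0]]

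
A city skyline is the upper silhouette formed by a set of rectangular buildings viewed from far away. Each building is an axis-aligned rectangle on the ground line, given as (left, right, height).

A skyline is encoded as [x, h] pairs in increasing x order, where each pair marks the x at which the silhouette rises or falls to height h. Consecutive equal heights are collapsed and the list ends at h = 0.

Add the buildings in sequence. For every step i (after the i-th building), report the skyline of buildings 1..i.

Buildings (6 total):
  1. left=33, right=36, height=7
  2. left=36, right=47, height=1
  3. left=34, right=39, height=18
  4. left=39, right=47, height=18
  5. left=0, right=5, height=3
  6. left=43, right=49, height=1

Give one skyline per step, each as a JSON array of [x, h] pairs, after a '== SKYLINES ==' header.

== SKYLINES ==
[[33,7],[36,0]]
[[33,7],[36,1],[47,0]]
[[33,7],[34,18],[39,1],[47,0]]
[[33,7],[34,18],[47,0]]
[[0,3],[5,0],[33,7],[34,18],[47,0]]
[[0,3],[5,0],[33,7],[34,18],[47,1],[49,0]]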